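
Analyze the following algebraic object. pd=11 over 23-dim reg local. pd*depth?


pd+depth=23
depth=23-11=12
pd*depth=11*12=132


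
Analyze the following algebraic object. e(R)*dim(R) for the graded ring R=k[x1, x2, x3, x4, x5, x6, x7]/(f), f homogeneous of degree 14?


e(R)=deg(f)=14, dim(R)=7-1=6
e*dim=14*6=84


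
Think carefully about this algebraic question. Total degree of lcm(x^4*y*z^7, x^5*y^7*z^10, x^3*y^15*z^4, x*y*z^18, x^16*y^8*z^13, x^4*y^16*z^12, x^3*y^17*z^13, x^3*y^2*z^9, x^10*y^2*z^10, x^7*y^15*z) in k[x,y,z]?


lcm = componentwise max:
x: max(4,5,3,1,16,4,3,3,10,7)=16
y: max(1,7,15,1,8,16,17,2,2,15)=17
z: max(7,10,4,18,13,12,13,9,10,1)=18
Total=16+17+18=51


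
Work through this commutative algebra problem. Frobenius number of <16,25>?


gcd(16,25)=1 => F=ab-a-b=16*25-16-25=400-41=359


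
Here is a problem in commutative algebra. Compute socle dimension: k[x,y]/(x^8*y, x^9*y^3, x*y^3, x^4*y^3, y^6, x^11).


Socle = ann(m) = span of standard monomials u with x*u, y*u in I (staircase corners).
Redundant generators: x^4*y^3, x^9*y^3
Minimal generators: x^11, x^8*y, x*y^3, y^6
Corners: y^5, x^7y^2, x^10
Socle dim=3


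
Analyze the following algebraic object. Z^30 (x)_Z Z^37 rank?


rank(M(x)N) = rank(M)*rank(N)
30*37 = 1110


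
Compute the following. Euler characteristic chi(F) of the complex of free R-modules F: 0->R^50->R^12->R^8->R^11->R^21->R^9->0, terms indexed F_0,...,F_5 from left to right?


chi = sum (-1)^i * rank:
(-1)^0*50=50
(-1)^1*12=-12
(-1)^2*8=8
(-1)^3*11=-11
(-1)^4*21=21
(-1)^5*9=-9
chi=47


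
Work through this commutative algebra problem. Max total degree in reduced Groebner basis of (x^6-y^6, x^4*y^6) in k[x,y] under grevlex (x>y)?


LT(f1)=x^6, LT(f2)=x^4y^6, lcm=x^6y^6
S(f1,f2) = y^6*f1 - x^2*f2 = -y^12
Reduced GB = {f1, f2, y^12}; degrees 6, 10, 12
Max = 12


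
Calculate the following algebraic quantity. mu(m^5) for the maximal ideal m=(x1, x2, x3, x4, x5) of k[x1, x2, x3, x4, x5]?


Graded Nakayama: mu(m^d) = dim_k (m^d/m^(d+1)) = #degree-5 monomials in 5 vars
C(n+d-1,d)=C(9,5)=126


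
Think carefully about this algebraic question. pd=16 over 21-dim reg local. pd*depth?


pd+depth=21
depth=21-16=5
pd*depth=16*5=80


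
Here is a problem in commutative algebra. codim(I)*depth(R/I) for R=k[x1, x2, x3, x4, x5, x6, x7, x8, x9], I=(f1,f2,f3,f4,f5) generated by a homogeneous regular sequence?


codim=5, depth=dim(R/I)=9-5=4
Product=5*4=20


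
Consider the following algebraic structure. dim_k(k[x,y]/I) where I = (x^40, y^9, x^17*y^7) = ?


k[x,y]/I, I = (x^40, y^9, x^17*y^7)
Rect: 40x9=360. Corner: (40-17)x(9-7)=46.
dim = 360-46 = 314


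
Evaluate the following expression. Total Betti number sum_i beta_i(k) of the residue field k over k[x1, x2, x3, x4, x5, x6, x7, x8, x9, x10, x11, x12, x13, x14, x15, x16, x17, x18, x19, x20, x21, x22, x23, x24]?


Koszul resolution: beta_i(k)=C(n,i), n=24
sum_i C(24,i) = 2^24 = 16777216


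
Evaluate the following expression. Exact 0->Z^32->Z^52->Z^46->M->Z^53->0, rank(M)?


Alt sum=0:
(-1)^0*32 + (-1)^1*52 + (-1)^2*46 + (-1)^3*? + (-1)^4*53=0
rank(M)=79


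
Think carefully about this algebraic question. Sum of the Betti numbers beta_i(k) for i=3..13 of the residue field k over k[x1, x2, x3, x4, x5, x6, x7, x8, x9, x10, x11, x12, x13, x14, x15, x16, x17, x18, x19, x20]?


Koszul resolution: beta_i(k)=C(n,i), n=20
C(20,3)=1140, C(20,4)=4845, C(20,5)=15504, C(20,6)=38760, C(20,7)=77520, C(20,8)=125970, C(20,9)=167960, C(20,10)=184756, C(20,11)=167960, C(20,12)=125970, C(20,13)=77520
Sum=987905


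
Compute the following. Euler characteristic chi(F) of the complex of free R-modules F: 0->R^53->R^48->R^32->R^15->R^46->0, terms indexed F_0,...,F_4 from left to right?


chi = sum (-1)^i * rank:
(-1)^0*53=53
(-1)^1*48=-48
(-1)^2*32=32
(-1)^3*15=-15
(-1)^4*46=46
chi=68


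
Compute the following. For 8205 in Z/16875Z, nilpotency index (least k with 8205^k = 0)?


8205^k mod 16875:
k=1: 8205
k=2: 7650
k=3: 10125
k=4: 0
First zero at k = 4


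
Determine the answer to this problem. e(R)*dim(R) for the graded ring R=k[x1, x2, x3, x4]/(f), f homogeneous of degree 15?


e(R)=deg(f)=15, dim(R)=4-1=3
e*dim=15*3=45


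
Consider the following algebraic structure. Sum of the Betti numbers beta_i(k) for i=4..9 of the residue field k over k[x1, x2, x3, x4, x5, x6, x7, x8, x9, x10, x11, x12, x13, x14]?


Koszul resolution: beta_i(k)=C(n,i), n=14
C(14,4)=1001, C(14,5)=2002, C(14,6)=3003, C(14,7)=3432, C(14,8)=3003, C(14,9)=2002
Sum=14443


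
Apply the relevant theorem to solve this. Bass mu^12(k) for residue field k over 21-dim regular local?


C(n,i)=C(21,12)=293930


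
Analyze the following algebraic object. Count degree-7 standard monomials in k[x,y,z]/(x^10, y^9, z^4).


Need i<10, j<9, k<4 with i+j+k=7.
For each i, j ranges over max(0,7-i-3)..min(8,7-i):
  i=0: j in [4,7] -> 4
  i=1: j in [3,6] -> 4
  i=2: j in [2,5] -> 4
  i=3: j in [1,4] -> 4
  i=4: j in [0,3] -> 4
  i=5: j in [0,2] -> 3
  i=6: j in [0,1] -> 2
  i=7: j in [0,0] -> 1
H(7) = 4+4+4+4+4+3+2+1 = 26


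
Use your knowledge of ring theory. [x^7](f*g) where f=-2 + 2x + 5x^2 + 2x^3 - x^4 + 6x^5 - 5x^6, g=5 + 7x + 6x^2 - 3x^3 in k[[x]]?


[x^7] = sum a_i*b_j, i+j=7
  -1*-3=3
  6*6=36
  -5*7=-35
Sum=4


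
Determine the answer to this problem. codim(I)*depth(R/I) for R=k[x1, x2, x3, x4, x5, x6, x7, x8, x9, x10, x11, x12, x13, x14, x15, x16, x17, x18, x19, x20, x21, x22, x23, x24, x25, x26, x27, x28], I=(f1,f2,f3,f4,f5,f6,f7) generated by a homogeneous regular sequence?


codim=7, depth=dim(R/I)=28-7=21
Product=7*21=147


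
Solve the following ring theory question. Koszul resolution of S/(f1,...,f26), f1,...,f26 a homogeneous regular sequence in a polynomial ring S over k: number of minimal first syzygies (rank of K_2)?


Regular sequence => Koszul complex is the minimal free resolution.
Syz_1 minimally generated by Koszul relations f_i*e_j - f_j*e_i (i<j): mu(Syz_1) = beta_2 = C(m,2) = m(m-1)/2
m=26
26*25/2 = 325


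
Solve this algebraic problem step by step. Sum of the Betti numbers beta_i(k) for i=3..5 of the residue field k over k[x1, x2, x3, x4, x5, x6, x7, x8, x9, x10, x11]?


Koszul resolution: beta_i(k)=C(n,i), n=11
C(11,3)=165, C(11,4)=330, C(11,5)=462
Sum=957


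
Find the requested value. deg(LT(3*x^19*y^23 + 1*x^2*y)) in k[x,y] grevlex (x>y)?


LT: 3*x^19*y^23
deg_x=19, deg_y=23
Total=19+23=42


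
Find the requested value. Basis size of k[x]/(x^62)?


Basis: 1,x,...,x^61
dim=62


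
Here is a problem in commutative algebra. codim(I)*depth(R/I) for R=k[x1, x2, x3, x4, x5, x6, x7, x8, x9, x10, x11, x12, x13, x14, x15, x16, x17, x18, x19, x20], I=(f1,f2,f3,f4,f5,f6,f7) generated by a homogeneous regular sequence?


codim=7, depth=dim(R/I)=20-7=13
Product=7*13=91


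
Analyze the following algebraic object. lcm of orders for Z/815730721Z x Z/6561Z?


Exponent = lcm of the cyclic orders; pairwise coprime => product.
13^8*3^8=815730721*6561=5352009260481


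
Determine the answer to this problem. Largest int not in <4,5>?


gcd(4,5)=1 => F=ab-a-b=4*5-4-5=20-9=11


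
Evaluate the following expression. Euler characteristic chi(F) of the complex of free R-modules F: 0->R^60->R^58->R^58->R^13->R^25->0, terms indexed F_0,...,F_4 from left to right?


chi = sum (-1)^i * rank:
(-1)^0*60=60
(-1)^1*58=-58
(-1)^2*58=58
(-1)^3*13=-13
(-1)^4*25=25
chi=72


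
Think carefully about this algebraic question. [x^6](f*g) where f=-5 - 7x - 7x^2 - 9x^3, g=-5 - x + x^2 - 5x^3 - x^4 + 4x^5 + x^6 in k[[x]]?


[x^6] = sum a_i*b_j, i+j=6
  -5*1=-5
  -7*4=-28
  -7*-1=7
  -9*-5=45
Sum=19


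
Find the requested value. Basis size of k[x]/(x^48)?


Basis: 1,x,...,x^47
dim=48


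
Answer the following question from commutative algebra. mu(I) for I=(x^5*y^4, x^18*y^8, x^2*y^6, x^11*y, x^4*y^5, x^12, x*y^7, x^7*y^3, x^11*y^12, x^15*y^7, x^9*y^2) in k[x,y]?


Remove redundant (divisible by others).
x^18*y^8 redundant.
x^11*y^12 redundant.
x^15*y^7 redundant.
Min: x^12, x^11*y, x^9*y^2, x^7*y^3, x^5*y^4, x^4*y^5, x^2*y^6, x*y^7
Count=8


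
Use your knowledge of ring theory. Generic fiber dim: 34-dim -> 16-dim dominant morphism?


dim(fiber)=dim(X)-dim(Y)=34-16=18


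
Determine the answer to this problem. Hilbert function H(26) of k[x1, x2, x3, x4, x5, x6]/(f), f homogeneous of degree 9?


C(31,5)-C(22,5)=169911-26334=143577


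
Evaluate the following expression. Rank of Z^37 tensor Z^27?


rank(M(x)N) = rank(M)*rank(N)
37*27 = 999


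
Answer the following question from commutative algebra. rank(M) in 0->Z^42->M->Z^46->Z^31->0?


Alt sum=0:
(-1)^0*42 + (-1)^1*? + (-1)^2*46 + (-1)^3*31=0
rank(M)=57


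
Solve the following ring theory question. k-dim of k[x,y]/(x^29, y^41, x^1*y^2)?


k[x,y]/I, I = (x^29, y^41, x^1*y^2)
Rect: 29x41=1189. Corner: (29-1)x(41-2)=1092.
dim = 1189-1092 = 97


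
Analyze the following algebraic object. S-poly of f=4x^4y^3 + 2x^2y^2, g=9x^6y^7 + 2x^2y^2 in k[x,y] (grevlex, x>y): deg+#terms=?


LT(f)=4x^4y^3, LT(g)=9x^6y^7
lcm(LM)=x^6y^7
S(f,g) (scaled by 36 to clear denominators) = 9x^2y^4*f - 4*g = 18x^4y^6 - 8x^2y^2
2 terms, deg 10.
10+2=12


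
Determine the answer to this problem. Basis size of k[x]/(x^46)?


Basis: 1,x,...,x^45
dim=46


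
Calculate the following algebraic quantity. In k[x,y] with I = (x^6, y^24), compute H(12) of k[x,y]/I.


k[x,y], I = (x^6, y^24), d = 12
Need i < 6 and d-i < 24.
Range: 0 <= i <= 5.
H(12) = 6


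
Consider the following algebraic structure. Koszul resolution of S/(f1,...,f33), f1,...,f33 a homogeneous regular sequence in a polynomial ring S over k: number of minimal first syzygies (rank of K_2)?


Regular sequence => Koszul complex is the minimal free resolution.
Syz_1 minimally generated by Koszul relations f_i*e_j - f_j*e_i (i<j): mu(Syz_1) = beta_2 = C(m,2) = m(m-1)/2
m=33
33*32/2 = 528


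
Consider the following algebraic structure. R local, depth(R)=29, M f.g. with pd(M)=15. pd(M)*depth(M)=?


pd+depth=29
depth=29-15=14
pd*depth=15*14=210


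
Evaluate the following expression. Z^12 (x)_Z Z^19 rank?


rank(M(x)N) = rank(M)*rank(N)
12*19 = 228


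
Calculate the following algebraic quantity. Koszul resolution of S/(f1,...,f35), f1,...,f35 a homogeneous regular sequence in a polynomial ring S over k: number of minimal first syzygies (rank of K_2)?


Regular sequence => Koszul complex is the minimal free resolution.
Syz_1 minimally generated by Koszul relations f_i*e_j - f_j*e_i (i<j): mu(Syz_1) = beta_2 = C(m,2) = m(m-1)/2
m=35
35*34/2 = 595


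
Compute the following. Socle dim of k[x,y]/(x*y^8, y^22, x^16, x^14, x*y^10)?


Socle = ann(m) = span of standard monomials u with x*u, y*u in I (staircase corners).
Redundant generators: x*y^10, x^16
Minimal generators: x^14, x*y^8, y^22
Corners: y^21, x^13y^7
Socle dim=2


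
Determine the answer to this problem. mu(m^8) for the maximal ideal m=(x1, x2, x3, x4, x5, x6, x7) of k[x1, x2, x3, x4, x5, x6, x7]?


Graded Nakayama: mu(m^d) = dim_k (m^d/m^(d+1)) = #degree-8 monomials in 7 vars
C(n+d-1,d)=C(14,8)=3003


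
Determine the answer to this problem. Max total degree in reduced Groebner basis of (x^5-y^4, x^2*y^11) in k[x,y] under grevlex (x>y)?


LT(f1)=x^5, LT(f2)=x^2y^11, lcm=x^5y^11
S(f1,f2) = y^11*f1 - x^3*f2 = -y^15
Reduced GB = {f1, f2, y^15}; degrees 5, 13, 15
Max = 15


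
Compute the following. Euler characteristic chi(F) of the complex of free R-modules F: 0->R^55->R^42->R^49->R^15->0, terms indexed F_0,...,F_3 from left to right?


chi = sum (-1)^i * rank:
(-1)^0*55=55
(-1)^1*42=-42
(-1)^2*49=49
(-1)^3*15=-15
chi=47


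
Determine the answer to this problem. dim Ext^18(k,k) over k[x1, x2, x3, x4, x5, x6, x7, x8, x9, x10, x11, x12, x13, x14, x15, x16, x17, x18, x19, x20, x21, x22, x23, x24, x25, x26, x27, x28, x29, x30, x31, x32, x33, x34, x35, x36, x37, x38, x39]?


C(n,i)=C(39,18)=62359143990


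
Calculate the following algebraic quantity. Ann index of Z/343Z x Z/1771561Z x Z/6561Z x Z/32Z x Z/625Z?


Exponent = lcm of the cyclic orders; pairwise coprime => product.
7^3*11^6*3^8*2^5*5^4=343*1771561*6561*32*625=79735232406060000


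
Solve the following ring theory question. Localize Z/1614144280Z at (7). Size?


7-primary part: 1614144280=7^9*40
Size=7^9=40353607


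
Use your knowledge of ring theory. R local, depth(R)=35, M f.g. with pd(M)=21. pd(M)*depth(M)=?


pd+depth=35
depth=35-21=14
pd*depth=21*14=294


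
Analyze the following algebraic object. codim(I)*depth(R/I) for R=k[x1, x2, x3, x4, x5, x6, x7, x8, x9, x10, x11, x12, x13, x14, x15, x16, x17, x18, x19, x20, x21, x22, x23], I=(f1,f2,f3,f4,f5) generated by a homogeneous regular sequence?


codim=5, depth=dim(R/I)=23-5=18
Product=5*18=90


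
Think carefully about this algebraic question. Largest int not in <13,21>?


gcd(13,21)=1 => F=ab-a-b=13*21-13-21=273-34=239


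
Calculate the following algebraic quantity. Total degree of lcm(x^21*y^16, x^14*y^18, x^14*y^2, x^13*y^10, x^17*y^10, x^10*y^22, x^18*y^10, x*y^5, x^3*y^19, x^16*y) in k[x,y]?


lcm = componentwise max:
x: max(21,14,14,13,17,10,18,1,3,16)=21
y: max(16,18,2,10,10,22,10,5,19,1)=22
Total=21+22=43


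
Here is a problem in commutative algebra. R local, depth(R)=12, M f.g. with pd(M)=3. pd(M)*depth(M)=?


pd+depth=12
depth=12-3=9
pd*depth=3*9=27


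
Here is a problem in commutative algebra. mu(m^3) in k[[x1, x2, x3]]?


C(n+d-1,d)=C(5,3)=10


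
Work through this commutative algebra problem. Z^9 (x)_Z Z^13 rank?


rank(M(x)N) = rank(M)*rank(N)
9*13 = 117


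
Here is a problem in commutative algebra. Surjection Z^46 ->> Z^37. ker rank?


rank(ker) = 46-37 = 9


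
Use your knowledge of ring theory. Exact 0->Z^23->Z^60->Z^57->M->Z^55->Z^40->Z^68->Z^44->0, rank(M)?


Alt sum=0:
(-1)^0*23 + (-1)^1*60 + (-1)^2*57 + (-1)^3*? + (-1)^4*55 + (-1)^5*40 + (-1)^6*68 + (-1)^7*44=0
rank(M)=59


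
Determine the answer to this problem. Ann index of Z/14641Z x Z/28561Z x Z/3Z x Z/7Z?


Exponent = lcm of the cyclic orders; pairwise coprime => product.
11^4*13^4*3^1*7^1=14641*28561*3*7=8781393621


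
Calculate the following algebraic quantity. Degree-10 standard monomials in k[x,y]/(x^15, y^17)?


k[x,y], I = (x^15, y^17), d = 10
Need i < 15 and d-i < 17.
Range: 0 <= i <= 10.
H(10) = 11


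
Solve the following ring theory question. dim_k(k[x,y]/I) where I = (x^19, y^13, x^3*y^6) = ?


k[x,y]/I, I = (x^19, y^13, x^3*y^6)
Rect: 19x13=247. Corner: (19-3)x(13-6)=112.
dim = 247-112 = 135


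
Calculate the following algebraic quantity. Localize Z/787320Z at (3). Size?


3-primary part: 787320=3^9*40
Size=3^9=19683


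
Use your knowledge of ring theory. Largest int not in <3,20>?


gcd(3,20)=1 => F=ab-a-b=3*20-3-20=60-23=37


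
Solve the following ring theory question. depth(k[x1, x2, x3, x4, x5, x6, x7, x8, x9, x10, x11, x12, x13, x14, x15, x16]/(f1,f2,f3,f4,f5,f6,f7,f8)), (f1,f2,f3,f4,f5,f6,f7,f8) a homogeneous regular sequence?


depth(R)=16
depth(R/I)=16-8=8


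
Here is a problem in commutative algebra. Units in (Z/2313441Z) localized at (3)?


Local ring = Z/81Z.
phi(81) = 3^3*(3-1) = 54


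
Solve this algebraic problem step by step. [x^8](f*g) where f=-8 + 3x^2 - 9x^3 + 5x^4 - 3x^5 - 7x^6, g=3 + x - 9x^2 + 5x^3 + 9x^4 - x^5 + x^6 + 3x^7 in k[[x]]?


[x^8] = sum a_i*b_j, i+j=8
  3*1=3
  -9*-1=9
  5*9=45
  -3*5=-15
  -7*-9=63
Sum=105


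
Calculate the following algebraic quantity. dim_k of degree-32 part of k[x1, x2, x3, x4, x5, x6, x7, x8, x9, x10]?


C(d+n-1,n-1)=C(41,9)=350343565


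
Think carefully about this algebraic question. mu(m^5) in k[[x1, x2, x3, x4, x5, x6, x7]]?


C(n+d-1,d)=C(11,5)=462


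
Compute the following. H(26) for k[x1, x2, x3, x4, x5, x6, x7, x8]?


C(d+n-1,n-1)=C(33,7)=4272048


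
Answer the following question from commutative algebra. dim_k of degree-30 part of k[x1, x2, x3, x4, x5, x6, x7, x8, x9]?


C(d+n-1,n-1)=C(38,8)=48903492


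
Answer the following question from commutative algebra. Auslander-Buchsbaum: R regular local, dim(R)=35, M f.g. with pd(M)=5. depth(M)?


pd+depth=depth(R)=35
depth=35-5=30


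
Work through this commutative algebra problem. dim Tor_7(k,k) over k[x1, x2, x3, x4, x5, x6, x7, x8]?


Koszul: C(n,i)=C(8,7)=8


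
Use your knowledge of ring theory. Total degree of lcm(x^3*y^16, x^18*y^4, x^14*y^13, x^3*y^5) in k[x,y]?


lcm = componentwise max:
x: max(3,18,14,3)=18
y: max(16,4,13,5)=16
Total=18+16=34


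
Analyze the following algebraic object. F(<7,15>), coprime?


gcd(7,15)=1 => F=ab-a-b=7*15-7-15=105-22=83


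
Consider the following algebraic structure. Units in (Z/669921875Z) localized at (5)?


Local ring = Z/1953125Z.
phi(1953125) = 5^8*(5-1) = 1562500


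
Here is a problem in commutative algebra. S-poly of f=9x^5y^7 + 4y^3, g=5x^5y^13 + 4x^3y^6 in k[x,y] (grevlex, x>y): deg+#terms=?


LT(f)=9x^5y^7, LT(g)=5x^5y^13
lcm(LM)=x^5y^13
S(f,g) (scaled by 45 to clear denominators) = 5y^6*f - 9*g = -36x^3y^6 + 20y^9
2 terms, deg 9.
9+2=11


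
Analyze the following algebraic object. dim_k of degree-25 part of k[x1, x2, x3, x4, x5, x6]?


C(d+n-1,n-1)=C(30,5)=142506


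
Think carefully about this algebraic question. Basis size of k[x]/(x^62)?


Basis: 1,x,...,x^61
dim=62


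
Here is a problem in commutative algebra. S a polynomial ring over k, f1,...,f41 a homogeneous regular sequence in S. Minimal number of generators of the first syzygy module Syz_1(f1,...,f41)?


Regular sequence => Koszul complex is the minimal free resolution.
Syz_1 minimally generated by Koszul relations f_i*e_j - f_j*e_i (i<j): mu(Syz_1) = beta_2 = C(m,2) = m(m-1)/2
m=41
41*40/2 = 820


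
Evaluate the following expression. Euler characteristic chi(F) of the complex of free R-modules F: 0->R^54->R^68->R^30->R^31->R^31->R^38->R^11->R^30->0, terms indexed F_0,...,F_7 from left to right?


chi = sum (-1)^i * rank:
(-1)^0*54=54
(-1)^1*68=-68
(-1)^2*30=30
(-1)^3*31=-31
(-1)^4*31=31
(-1)^5*38=-38
(-1)^6*11=11
(-1)^7*30=-30
chi=-41


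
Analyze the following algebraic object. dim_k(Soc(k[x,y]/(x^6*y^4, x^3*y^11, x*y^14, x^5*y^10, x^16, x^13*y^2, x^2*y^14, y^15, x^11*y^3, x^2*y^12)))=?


Socle = ann(m) = span of standard monomials u with x*u, y*u in I (staircase corners).
Redundant generators: x^2*y^14
Minimal generators: x^16, x^13*y^2, x^11*y^3, x^6*y^4, x^5*y^10, x^3*y^11, x^2*y^12, x*y^14, y^15
Corners: y^14, xy^13, x^2y^11, x^4y^10, x^5y^9, x^10y^3, x^12y^2, x^15y
Socle dim=8


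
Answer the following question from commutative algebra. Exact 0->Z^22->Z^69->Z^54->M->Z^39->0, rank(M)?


Alt sum=0:
(-1)^0*22 + (-1)^1*69 + (-1)^2*54 + (-1)^3*? + (-1)^4*39=0
rank(M)=46


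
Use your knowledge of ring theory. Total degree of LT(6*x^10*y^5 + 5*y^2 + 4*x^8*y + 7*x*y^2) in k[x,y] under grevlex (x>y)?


LT: 6*x^10*y^5
deg_x=10, deg_y=5
Total=10+5=15


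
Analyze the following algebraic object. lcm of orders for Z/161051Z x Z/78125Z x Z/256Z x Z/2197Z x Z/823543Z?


Exponent = lcm of the cyclic orders; pairwise coprime => product.
11^5*5^7*2^8*13^3*7^7=161051*78125*256*2197*823543=5827868697070420000000


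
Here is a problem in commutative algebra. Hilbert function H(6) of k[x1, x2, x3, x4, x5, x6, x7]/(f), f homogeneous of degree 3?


C(12,6)-C(9,6)=924-84=840


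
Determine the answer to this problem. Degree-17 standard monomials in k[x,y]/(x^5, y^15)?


k[x,y], I = (x^5, y^15), d = 17
Need i < 5 and d-i < 15.
Range: 3 <= i <= 4.
H(17) = 2


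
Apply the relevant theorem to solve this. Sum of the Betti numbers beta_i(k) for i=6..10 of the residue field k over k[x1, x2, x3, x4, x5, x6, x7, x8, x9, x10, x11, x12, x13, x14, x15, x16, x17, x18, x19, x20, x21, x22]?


Koszul resolution: beta_i(k)=C(n,i), n=22
C(22,6)=74613, C(22,7)=170544, C(22,8)=319770, C(22,9)=497420, C(22,10)=646646
Sum=1708993


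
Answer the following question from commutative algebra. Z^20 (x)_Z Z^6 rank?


rank(M(x)N) = rank(M)*rank(N)
20*6 = 120


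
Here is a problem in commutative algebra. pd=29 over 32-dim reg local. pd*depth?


pd+depth=32
depth=32-29=3
pd*depth=29*3=87


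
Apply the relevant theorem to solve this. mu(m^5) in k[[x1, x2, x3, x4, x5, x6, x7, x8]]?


C(n+d-1,d)=C(12,5)=792


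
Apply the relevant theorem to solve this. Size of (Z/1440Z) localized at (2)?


2-primary part: 1440=2^5*45
Size=2^5=32


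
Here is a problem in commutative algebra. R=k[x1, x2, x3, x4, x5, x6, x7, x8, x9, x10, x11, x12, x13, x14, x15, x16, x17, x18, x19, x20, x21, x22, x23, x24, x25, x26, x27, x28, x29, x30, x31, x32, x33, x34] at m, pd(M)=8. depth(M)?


pd+depth=depth(R)=34
depth=34-8=26


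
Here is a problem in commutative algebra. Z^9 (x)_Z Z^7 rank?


rank(M(x)N) = rank(M)*rank(N)
9*7 = 63


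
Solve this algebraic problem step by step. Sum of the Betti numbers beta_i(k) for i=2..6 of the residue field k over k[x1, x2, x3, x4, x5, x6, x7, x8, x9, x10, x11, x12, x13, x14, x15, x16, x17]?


Koszul resolution: beta_i(k)=C(n,i), n=17
C(17,2)=136, C(17,3)=680, C(17,4)=2380, C(17,5)=6188, C(17,6)=12376
Sum=21760


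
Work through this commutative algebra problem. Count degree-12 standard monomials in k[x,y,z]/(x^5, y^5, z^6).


Need i<5, j<5, k<6 with i+j+k=12.
For each i, j ranges over max(0,12-i-5)..min(4,12-i):
  i=0: j in [7,4] -> 0
  i=1: j in [6,4] -> 0
  i=2: j in [5,4] -> 0
  i=3: j in [4,4] -> 1
  i=4: j in [3,4] -> 2
H(12) = 0+0+0+1+2 = 3


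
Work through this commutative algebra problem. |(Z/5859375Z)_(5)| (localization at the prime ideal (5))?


5-primary part: 5859375=5^9*3
Size=5^9=1953125


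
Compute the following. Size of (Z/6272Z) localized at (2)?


2-primary part: 6272=2^7*49
Size=2^7=128


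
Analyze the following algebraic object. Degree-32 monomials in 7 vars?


C(d+n-1,n-1)=C(38,6)=2760681


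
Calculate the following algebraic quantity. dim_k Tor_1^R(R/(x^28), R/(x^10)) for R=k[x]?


Tor_1(R/I,R/J)=(I cap J)/IJ=(x^28)/(x^38)
dim=38-28=min(28,10)=10


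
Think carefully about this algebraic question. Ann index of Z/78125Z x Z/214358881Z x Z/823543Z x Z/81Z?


Exponent = lcm of the cyclic orders; pairwise coprime => product.
5^7*11^8*7^7*3^4=78125*214358881*823543*81=1117127674278595546875


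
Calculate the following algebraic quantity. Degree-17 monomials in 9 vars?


C(d+n-1,n-1)=C(25,8)=1081575


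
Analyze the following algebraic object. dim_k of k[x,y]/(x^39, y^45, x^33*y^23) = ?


k[x,y]/I, I = (x^39, y^45, x^33*y^23)
Rect: 39x45=1755. Corner: (39-33)x(45-23)=132.
dim = 1755-132 = 1623


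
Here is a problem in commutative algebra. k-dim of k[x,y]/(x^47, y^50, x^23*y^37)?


k[x,y]/I, I = (x^47, y^50, x^23*y^37)
Rect: 47x50=2350. Corner: (47-23)x(50-37)=312.
dim = 2350-312 = 2038


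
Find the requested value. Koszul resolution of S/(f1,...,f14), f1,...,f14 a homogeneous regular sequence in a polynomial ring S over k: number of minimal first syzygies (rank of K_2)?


Regular sequence => Koszul complex is the minimal free resolution.
Syz_1 minimally generated by Koszul relations f_i*e_j - f_j*e_i (i<j): mu(Syz_1) = beta_2 = C(m,2) = m(m-1)/2
m=14
14*13/2 = 91


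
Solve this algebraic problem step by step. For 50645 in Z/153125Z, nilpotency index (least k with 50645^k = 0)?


50645^k mod 153125:
k=1: 50645
k=2: 72275
k=3: 67375
k=4: 122500
k=5: 0
First zero at k = 5


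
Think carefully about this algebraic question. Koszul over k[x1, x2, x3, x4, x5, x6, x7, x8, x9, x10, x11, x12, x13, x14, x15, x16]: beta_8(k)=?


C(n,i)=C(16,8)=12870


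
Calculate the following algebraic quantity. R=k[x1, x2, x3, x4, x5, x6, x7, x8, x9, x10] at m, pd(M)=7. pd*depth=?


pd+depth=10
depth=10-7=3
pd*depth=7*3=21


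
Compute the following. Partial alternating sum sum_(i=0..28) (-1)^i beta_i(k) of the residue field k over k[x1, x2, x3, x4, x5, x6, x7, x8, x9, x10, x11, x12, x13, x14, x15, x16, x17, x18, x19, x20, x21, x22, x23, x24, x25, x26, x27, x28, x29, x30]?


Koszul resolution: beta_i(k)=C(n,i), n=30
sum_(i=0..p) (-1)^i C(n,i) = (-1)^p C(n-1,p)
(-1)^28*C(29,28) = (-1)^28*29 = 29


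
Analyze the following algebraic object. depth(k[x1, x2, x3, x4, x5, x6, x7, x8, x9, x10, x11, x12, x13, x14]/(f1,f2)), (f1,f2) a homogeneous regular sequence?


depth(R)=14
depth(R/I)=14-2=12


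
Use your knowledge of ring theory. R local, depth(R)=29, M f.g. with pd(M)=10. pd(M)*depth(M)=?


pd+depth=29
depth=29-10=19
pd*depth=10*19=190


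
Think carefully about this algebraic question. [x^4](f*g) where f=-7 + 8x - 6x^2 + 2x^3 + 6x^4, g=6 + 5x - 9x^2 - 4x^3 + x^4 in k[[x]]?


[x^4] = sum a_i*b_j, i+j=4
  -7*1=-7
  8*-4=-32
  -6*-9=54
  2*5=10
  6*6=36
Sum=61


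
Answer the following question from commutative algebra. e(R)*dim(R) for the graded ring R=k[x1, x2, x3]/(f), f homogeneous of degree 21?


e(R)=deg(f)=21, dim(R)=3-1=2
e*dim=21*2=42


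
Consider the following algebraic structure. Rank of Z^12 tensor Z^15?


rank(M(x)N) = rank(M)*rank(N)
12*15 = 180


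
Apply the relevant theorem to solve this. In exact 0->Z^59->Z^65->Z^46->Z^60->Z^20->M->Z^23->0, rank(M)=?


Alt sum=0:
(-1)^0*59 + (-1)^1*65 + (-1)^2*46 + (-1)^3*60 + (-1)^4*20 + (-1)^5*? + (-1)^6*23=0
rank(M)=23


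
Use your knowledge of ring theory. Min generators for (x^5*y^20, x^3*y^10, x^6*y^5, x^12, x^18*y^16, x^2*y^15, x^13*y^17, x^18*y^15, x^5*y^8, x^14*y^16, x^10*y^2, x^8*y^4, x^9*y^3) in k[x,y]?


Remove redundant (divisible by others).
x^18*y^16 redundant.
x^18*y^15 redundant.
x^14*y^16 redundant.
x^5*y^20 redundant.
x^13*y^17 redundant.
Min: x^12, x^10*y^2, x^9*y^3, x^8*y^4, x^6*y^5, x^5*y^8, x^3*y^10, x^2*y^15
Count=8


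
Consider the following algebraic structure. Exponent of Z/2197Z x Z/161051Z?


Exponent = lcm of the cyclic orders; pairwise coprime => product.
13^3*11^5=2197*161051=353829047


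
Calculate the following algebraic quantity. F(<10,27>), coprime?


gcd(10,27)=1 => F=ab-a-b=10*27-10-27=270-37=233


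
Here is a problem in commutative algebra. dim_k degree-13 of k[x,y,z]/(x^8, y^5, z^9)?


Need i<8, j<5, k<9 with i+j+k=13.
For each i, j ranges over max(0,13-i-8)..min(4,13-i):
  i=0: j in [5,4] -> 0
  i=1: j in [4,4] -> 1
  i=2: j in [3,4] -> 2
  i=3: j in [2,4] -> 3
  i=4: j in [1,4] -> 4
  i=5: j in [0,4] -> 5
  i=6: j in [0,4] -> 5
  i=7: j in [0,4] -> 5
H(13) = 0+1+2+3+4+5+5+5 = 25


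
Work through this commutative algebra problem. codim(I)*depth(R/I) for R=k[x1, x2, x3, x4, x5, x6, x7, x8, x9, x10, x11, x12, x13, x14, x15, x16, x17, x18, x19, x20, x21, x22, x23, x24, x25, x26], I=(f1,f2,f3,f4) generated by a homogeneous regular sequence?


codim=4, depth=dim(R/I)=26-4=22
Product=4*22=88


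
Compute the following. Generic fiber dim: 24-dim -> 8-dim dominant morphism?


dim(fiber)=dim(X)-dim(Y)=24-8=16


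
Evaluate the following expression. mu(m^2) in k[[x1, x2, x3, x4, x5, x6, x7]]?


C(n+d-1,d)=C(8,2)=28


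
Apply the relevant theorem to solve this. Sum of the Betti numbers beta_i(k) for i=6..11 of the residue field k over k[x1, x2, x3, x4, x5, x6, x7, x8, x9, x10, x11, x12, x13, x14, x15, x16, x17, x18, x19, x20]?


Koszul resolution: beta_i(k)=C(n,i), n=20
C(20,6)=38760, C(20,7)=77520, C(20,8)=125970, C(20,9)=167960, C(20,10)=184756, C(20,11)=167960
Sum=762926


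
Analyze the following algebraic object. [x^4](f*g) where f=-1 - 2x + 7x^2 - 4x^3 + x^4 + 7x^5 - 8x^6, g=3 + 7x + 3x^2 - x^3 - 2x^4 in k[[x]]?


[x^4] = sum a_i*b_j, i+j=4
  -1*-2=2
  -2*-1=2
  7*3=21
  -4*7=-28
  1*3=3
Sum=0


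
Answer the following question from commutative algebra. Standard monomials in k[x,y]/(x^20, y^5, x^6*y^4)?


k[x,y]/I, I = (x^20, y^5, x^6*y^4)
Rect: 20x5=100. Corner: (20-6)x(5-4)=14.
dim = 100-14 = 86


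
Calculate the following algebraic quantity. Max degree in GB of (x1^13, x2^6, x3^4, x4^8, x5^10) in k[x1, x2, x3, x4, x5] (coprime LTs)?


Pure powers, coprime LTs => already GB.
Degrees: 13, 6, 4, 8, 10
Max=13


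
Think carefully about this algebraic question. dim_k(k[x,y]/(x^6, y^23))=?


Basis: x^i*y^j, i<6, j<23
6*23=138


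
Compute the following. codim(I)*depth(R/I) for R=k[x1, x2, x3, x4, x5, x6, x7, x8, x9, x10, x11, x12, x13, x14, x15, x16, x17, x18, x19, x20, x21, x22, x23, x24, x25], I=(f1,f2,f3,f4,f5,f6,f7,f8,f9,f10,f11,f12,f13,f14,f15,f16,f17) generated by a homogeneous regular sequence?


codim=17, depth=dim(R/I)=25-17=8
Product=17*8=136


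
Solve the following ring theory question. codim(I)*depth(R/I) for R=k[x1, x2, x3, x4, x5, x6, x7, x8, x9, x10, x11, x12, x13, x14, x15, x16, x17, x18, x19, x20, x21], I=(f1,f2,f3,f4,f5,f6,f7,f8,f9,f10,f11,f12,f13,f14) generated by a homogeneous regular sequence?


codim=14, depth=dim(R/I)=21-14=7
Product=14*7=98


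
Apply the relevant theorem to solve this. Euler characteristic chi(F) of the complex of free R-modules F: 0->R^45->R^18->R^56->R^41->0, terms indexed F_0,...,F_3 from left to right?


chi = sum (-1)^i * rank:
(-1)^0*45=45
(-1)^1*18=-18
(-1)^2*56=56
(-1)^3*41=-41
chi=42


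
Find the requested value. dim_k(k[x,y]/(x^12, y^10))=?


Basis: x^i*y^j, i<12, j<10
12*10=120


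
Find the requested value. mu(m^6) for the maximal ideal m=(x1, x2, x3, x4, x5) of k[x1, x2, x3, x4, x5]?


Graded Nakayama: mu(m^d) = dim_k (m^d/m^(d+1)) = #degree-6 monomials in 5 vars
C(n+d-1,d)=C(10,6)=210


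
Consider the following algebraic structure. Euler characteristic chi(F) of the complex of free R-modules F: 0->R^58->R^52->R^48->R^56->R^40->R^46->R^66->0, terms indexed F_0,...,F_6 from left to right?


chi = sum (-1)^i * rank:
(-1)^0*58=58
(-1)^1*52=-52
(-1)^2*48=48
(-1)^3*56=-56
(-1)^4*40=40
(-1)^5*46=-46
(-1)^6*66=66
chi=58


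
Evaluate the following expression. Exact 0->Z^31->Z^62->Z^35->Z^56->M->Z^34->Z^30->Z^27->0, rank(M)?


Alt sum=0:
(-1)^0*31 + (-1)^1*62 + (-1)^2*35 + (-1)^3*56 + (-1)^4*? + (-1)^5*34 + (-1)^6*30 + (-1)^7*27=0
rank(M)=83


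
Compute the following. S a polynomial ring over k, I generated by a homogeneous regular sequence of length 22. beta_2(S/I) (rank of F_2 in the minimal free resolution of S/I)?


Regular sequence => Koszul complex is the minimal free resolution.
Syz_1 minimally generated by Koszul relations f_i*e_j - f_j*e_i (i<j): mu(Syz_1) = beta_2 = C(m,2) = m(m-1)/2
m=22
22*21/2 = 231


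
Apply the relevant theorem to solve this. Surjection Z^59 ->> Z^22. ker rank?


rank(ker) = 59-22 = 37


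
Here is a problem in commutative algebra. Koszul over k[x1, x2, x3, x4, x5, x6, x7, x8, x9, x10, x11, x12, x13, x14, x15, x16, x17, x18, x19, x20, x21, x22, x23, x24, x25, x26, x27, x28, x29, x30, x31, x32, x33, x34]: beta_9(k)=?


C(n,i)=C(34,9)=52451256


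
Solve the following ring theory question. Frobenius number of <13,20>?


gcd(13,20)=1 => F=ab-a-b=13*20-13-20=260-33=227


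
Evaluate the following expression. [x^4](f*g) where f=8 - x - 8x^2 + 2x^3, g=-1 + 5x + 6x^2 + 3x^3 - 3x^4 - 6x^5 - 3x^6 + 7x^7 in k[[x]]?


[x^4] = sum a_i*b_j, i+j=4
  8*-3=-24
  -1*3=-3
  -8*6=-48
  2*5=10
Sum=-65


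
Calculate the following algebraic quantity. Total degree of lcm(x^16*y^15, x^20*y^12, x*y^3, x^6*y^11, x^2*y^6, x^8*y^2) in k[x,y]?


lcm = componentwise max:
x: max(16,20,1,6,2,8)=20
y: max(15,12,3,11,6,2)=15
Total=20+15=35


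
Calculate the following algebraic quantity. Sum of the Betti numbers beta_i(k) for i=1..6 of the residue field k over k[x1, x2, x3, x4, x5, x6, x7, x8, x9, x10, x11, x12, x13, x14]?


Koszul resolution: beta_i(k)=C(n,i), n=14
C(14,1)=14, C(14,2)=91, C(14,3)=364, C(14,4)=1001, C(14,5)=2002, C(14,6)=3003
Sum=6475


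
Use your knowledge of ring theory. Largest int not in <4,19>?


gcd(4,19)=1 => F=ab-a-b=4*19-4-19=76-23=53


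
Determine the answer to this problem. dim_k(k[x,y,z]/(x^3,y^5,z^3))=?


Basis: x^iy^jz^k, i<3,j<5,k<3
3*5*3=45


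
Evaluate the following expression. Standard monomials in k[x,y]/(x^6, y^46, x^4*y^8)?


k[x,y]/I, I = (x^6, y^46, x^4*y^8)
Rect: 6x46=276. Corner: (6-4)x(46-8)=76.
dim = 276-76 = 200


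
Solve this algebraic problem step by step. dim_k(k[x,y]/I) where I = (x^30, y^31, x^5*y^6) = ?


k[x,y]/I, I = (x^30, y^31, x^5*y^6)
Rect: 30x31=930. Corner: (30-5)x(31-6)=625.
dim = 930-625 = 305


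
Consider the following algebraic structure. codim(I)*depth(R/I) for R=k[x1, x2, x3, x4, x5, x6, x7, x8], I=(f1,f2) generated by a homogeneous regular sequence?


codim=2, depth=dim(R/I)=8-2=6
Product=2*6=12


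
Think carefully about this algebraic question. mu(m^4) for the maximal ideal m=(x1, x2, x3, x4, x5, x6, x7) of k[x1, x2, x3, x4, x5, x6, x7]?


Graded Nakayama: mu(m^d) = dim_k (m^d/m^(d+1)) = #degree-4 monomials in 7 vars
C(n+d-1,d)=C(10,4)=210


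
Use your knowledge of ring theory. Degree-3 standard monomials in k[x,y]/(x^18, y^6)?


k[x,y], I = (x^18, y^6), d = 3
Need i < 18 and d-i < 6.
Range: 0 <= i <= 3.
H(3) = 4


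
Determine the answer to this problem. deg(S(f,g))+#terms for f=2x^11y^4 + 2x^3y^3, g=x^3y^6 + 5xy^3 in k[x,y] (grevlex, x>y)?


LT(f)=2x^11y^4, LT(g)=x^3y^6
lcm(LM)=x^11y^6
S(f,g) (scaled by 2 to clear denominators) = y^2*f - 2x^8*g = -10x^9y^3 + 2x^3y^5
2 terms, deg 12.
12+2=14


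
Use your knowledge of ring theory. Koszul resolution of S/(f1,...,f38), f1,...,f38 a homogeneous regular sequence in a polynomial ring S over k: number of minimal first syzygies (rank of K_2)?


Regular sequence => Koszul complex is the minimal free resolution.
Syz_1 minimally generated by Koszul relations f_i*e_j - f_j*e_i (i<j): mu(Syz_1) = beta_2 = C(m,2) = m(m-1)/2
m=38
38*37/2 = 703


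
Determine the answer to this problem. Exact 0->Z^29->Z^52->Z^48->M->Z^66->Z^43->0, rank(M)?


Alt sum=0:
(-1)^0*29 + (-1)^1*52 + (-1)^2*48 + (-1)^3*? + (-1)^4*66 + (-1)^5*43=0
rank(M)=48


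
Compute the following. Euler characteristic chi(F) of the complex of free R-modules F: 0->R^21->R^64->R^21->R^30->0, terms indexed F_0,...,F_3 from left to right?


chi = sum (-1)^i * rank:
(-1)^0*21=21
(-1)^1*64=-64
(-1)^2*21=21
(-1)^3*30=-30
chi=-52


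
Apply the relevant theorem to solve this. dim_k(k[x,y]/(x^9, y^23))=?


Basis: x^i*y^j, i<9, j<23
9*23=207


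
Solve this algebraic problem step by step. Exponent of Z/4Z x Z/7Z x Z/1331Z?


Exponent = lcm of the cyclic orders; pairwise coprime => product.
2^2*7^1*11^3=4*7*1331=37268


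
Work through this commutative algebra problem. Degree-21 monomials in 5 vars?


C(d+n-1,n-1)=C(25,4)=12650


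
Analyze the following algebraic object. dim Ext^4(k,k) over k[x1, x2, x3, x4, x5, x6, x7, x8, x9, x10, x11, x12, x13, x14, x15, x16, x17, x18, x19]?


C(n,i)=C(19,4)=3876


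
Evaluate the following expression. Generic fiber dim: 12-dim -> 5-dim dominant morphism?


dim(fiber)=dim(X)-dim(Y)=12-5=7


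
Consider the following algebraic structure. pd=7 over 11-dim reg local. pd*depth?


pd+depth=11
depth=11-7=4
pd*depth=7*4=28


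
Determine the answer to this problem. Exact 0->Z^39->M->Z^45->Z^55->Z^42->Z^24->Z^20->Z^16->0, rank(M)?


Alt sum=0:
(-1)^0*39 + (-1)^1*? + (-1)^2*45 + (-1)^3*55 + (-1)^4*42 + (-1)^5*24 + (-1)^6*20 + (-1)^7*16=0
rank(M)=51


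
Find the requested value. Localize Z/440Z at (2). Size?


2-primary part: 440=2^3*55
Size=2^3=8


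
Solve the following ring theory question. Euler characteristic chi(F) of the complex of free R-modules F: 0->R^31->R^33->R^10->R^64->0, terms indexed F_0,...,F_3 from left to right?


chi = sum (-1)^i * rank:
(-1)^0*31=31
(-1)^1*33=-33
(-1)^2*10=10
(-1)^3*64=-64
chi=-56


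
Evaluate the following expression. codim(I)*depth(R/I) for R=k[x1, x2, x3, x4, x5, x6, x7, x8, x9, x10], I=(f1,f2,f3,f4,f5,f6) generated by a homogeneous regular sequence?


codim=6, depth=dim(R/I)=10-6=4
Product=6*4=24


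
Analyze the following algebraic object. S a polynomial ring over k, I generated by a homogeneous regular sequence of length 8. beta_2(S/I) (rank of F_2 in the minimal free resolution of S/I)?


Regular sequence => Koszul complex is the minimal free resolution.
Syz_1 minimally generated by Koszul relations f_i*e_j - f_j*e_i (i<j): mu(Syz_1) = beta_2 = C(m,2) = m(m-1)/2
m=8
8*7/2 = 28


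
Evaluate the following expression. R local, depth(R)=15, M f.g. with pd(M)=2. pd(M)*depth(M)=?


pd+depth=15
depth=15-2=13
pd*depth=2*13=26


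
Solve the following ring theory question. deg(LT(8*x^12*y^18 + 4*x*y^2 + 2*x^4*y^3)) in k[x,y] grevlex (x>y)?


LT: 8*x^12*y^18
deg_x=12, deg_y=18
Total=12+18=30


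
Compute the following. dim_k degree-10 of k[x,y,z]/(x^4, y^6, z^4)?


Need i<4, j<6, k<4 with i+j+k=10.
For each i, j ranges over max(0,10-i-3)..min(5,10-i):
  i=0: j in [7,5] -> 0
  i=1: j in [6,5] -> 0
  i=2: j in [5,5] -> 1
  i=3: j in [4,5] -> 2
H(10) = 0+0+1+2 = 3


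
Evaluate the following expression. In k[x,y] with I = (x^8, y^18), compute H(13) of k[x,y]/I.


k[x,y], I = (x^8, y^18), d = 13
Need i < 8 and d-i < 18.
Range: 0 <= i <= 7.
H(13) = 8


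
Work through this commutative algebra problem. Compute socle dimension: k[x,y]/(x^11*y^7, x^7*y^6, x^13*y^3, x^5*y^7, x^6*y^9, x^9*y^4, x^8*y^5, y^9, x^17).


Socle = ann(m) = span of standard monomials u with x*u, y*u in I (staircase corners).
Redundant generators: x^6*y^9, x^11*y^7
Minimal generators: x^17, x^13*y^3, x^9*y^4, x^8*y^5, x^7*y^6, x^5*y^7, y^9
Corners: x^4y^8, x^6y^6, x^7y^5, x^8y^4, x^12y^3, x^16y^2
Socle dim=6


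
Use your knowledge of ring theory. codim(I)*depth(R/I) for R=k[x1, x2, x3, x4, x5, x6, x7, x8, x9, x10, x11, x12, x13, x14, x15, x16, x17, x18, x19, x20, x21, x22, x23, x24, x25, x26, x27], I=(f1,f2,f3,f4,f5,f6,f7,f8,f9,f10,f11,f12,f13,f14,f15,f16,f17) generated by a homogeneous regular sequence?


codim=17, depth=dim(R/I)=27-17=10
Product=17*10=170


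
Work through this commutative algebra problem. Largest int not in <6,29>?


gcd(6,29)=1 => F=ab-a-b=6*29-6-29=174-35=139


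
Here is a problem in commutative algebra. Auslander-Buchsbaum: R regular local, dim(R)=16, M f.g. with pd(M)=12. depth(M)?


pd+depth=depth(R)=16
depth=16-12=4


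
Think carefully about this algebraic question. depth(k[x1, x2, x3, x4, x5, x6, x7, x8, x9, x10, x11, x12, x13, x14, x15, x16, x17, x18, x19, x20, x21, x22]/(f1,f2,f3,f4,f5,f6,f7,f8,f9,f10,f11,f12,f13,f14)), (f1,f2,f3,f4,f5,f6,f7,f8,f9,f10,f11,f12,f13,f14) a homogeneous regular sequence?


depth(R)=22
depth(R/I)=22-14=8


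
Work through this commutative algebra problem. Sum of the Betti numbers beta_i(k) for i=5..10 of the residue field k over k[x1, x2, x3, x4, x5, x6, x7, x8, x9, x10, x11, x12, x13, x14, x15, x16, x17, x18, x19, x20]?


Koszul resolution: beta_i(k)=C(n,i), n=20
C(20,5)=15504, C(20,6)=38760, C(20,7)=77520, C(20,8)=125970, C(20,9)=167960, C(20,10)=184756
Sum=610470


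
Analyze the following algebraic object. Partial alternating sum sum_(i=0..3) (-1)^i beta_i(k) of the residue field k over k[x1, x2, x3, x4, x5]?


Koszul resolution: beta_i(k)=C(n,i), n=5
sum_(i=0..p) (-1)^i C(n,i) = (-1)^p C(n-1,p)
(-1)^3*C(4,3) = (-1)^3*4 = -4


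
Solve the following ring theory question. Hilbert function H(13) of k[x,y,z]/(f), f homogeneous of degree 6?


C(15,2)-C(9,2)=105-36=69


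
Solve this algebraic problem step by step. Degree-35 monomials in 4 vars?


C(d+n-1,n-1)=C(38,3)=8436


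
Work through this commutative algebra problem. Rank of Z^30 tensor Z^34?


rank(M(x)N) = rank(M)*rank(N)
30*34 = 1020
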